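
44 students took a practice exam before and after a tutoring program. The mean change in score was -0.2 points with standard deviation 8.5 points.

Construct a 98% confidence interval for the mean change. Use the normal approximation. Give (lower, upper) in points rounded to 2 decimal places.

(-3.18, 2.78)

This is a matched-pairs design, so SE = s_d/√n = 8.5/√44 = 1.2814.
Margin = 2.326 × 1.2814 = 2.9805; the interval is -0.2 ± 2.9805 = (-3.18, 2.78).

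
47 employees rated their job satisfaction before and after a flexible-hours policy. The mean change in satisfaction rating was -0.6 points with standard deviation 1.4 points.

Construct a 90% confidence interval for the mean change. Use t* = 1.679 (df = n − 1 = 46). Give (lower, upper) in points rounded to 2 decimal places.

This is a matched-pairs design, so SE = s_d/√n = 1.4/√47 = 0.2042.
Margin = 1.679 × 0.2042 = 0.3429; the interval is -0.6 ± 0.3429 = (-0.94, -0.26).

(-0.94, -0.26)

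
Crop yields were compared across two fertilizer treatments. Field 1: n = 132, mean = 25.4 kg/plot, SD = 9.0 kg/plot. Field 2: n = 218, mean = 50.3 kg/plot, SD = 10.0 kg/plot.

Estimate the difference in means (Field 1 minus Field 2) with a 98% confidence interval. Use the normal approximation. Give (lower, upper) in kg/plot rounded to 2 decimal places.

Standard errors of each mean: 9.0/√132 = 0.7833 and 10.0/√218 = 0.6773.
SE(x̄₁ − x̄₂) = √(0.7833² + 0.6773²) = 1.0355 for independent samples with unequal variances.
With z* = 2.326, the margin is 2.326 × 1.0355 = 2.4086.
x̄₁ − x̄₂ = 25.4 − 50.3 = -24.9000; the interval is -24.9000 ± 2.4086 = (-27.31, -22.49).

(-27.31, -22.49)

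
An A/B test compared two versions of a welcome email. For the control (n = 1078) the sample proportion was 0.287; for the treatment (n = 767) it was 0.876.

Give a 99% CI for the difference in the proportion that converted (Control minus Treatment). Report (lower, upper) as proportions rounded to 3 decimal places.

(-0.636, -0.542)

Each SE is √(p̂(1−p̂)/n): √(0.2870·0.7130/1078) = 0.01378 and √(0.8760·0.1240/767) = 0.01190.
SE(p̂₁ − p̂₂) = √(SE₁² + SE₂²) = √(0.0001898884 + 0.00014161) = 0.01821, since the two samples are independent.
At 99% confidence z* = 2.576; margin = 2.576 × 0.01821 = 0.04691.
The difference is 0.2870 − 0.8760 = -0.5890, so the interval is -0.5890 ± 0.04691 = (-0.636, -0.542).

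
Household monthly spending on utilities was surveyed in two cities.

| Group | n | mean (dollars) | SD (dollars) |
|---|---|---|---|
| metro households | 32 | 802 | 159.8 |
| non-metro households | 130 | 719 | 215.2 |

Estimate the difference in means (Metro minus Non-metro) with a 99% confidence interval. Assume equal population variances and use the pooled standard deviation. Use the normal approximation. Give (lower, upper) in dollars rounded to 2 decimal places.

s_p = √[((n₁−1)s₁² + (n₂−1)s₂²)/(n₁+n₂−2)] = √[(31·159.8² + 129·215.2²)/160] = 205.6353.
SE = 205.6353·√(1/32 + 1/130) = 40.5797.
With z* = 2.576, margin = 2.576 × 40.5797 = 104.5333.
x̄₁ − x̄₂ = 802 − 719 = 83.0000; interval 83.0000 ± 104.5333 = (-21.53, 187.53).

(-21.53, 187.53)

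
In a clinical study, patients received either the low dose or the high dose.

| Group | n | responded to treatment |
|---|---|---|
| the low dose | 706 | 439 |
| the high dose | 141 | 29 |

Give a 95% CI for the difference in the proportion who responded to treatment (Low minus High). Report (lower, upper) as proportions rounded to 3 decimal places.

(0.340, 0.492)

Sample proportions: 439/706 = 0.6218, 29/141 = 0.2057.
Each SE is √(p̂(1−p̂)/n): √(0.6218·0.3782/706) = 0.01825 and √(0.2057·0.7943/141) = 0.03404.
SE(p̂₁ − p̂₂) = √(SE₁² + SE₂²) = √(0.0003330625 + 0.0011587216) = 0.03862, since the two samples are independent.
At 95% confidence z* = 1.960; margin = 1.960 × 0.03862 = 0.07570.
The difference is 0.6218 − 0.2057 = 0.4161, so the interval is 0.4161 ± 0.07570 = (0.340, 0.492).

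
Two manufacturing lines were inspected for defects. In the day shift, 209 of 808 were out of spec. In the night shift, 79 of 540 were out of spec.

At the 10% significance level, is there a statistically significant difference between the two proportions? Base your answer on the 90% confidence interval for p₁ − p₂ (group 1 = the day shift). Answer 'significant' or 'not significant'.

p̂₁ = 209/808 = 0.2587 and p̂₂ = 79/540 = 0.1463.
SE₁ = √(p̂₁(1−p̂₁)/n₁) = √(0.2587·0.7413/808) = 0.01541; SE₂ = √(0.1463·0.8537/540) = 0.01521.
Independent samples: SE of the difference = √(SE₁² + SE₂²) = √(0.0002374681 + 0.0002313441) = 0.02165.
z* for 90% confidence is 1.645, so the margin of error is 1.645 × 0.02165 = 0.03561.
Point estimate p̂₁ − p̂₂ = 0.2587 − 0.1463 = 0.1124.
0.1124 ± 0.03561 → (0.07679, 0.14801).
The interval (0.07679, 0.14801) does not contain 0, so the difference is significant.

significant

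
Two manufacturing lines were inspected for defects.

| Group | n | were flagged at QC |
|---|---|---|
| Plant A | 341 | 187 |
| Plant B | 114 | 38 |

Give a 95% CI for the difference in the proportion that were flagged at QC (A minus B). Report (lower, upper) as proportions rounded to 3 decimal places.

(0.114, 0.316)

p̂₁ = 187/341 = 0.5484 and p̂₂ = 38/114 = 0.3333.
SE₁ = √(p̂₁(1−p̂₁)/n₁) = √(0.5484·0.4516/341) = 0.02695; SE₂ = √(0.3333·0.6667/114) = 0.04415.
Independent samples: SE of the difference = √(SE₁² + SE₂²) = √(0.0007263025 + 0.0019492225) = 0.05173.
z* for 95% confidence is 1.960, so the margin of error is 1.960 × 0.05173 = 0.10139.
Point estimate p̂₁ − p̂₂ = 0.5484 − 0.3333 = 0.2151.
0.2151 ± 0.10139 → (0.114, 0.316).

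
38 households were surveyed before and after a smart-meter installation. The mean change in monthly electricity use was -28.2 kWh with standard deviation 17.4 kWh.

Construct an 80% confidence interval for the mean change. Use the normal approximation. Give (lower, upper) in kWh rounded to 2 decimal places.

This is a matched-pairs design, so SE = s_d/√n = 17.4/√38 = 2.8227.
Margin = 1.282 × 2.8227 = 3.6187; the interval is -28.2 ± 3.6187 = (-31.82, -24.58).

(-31.82, -24.58)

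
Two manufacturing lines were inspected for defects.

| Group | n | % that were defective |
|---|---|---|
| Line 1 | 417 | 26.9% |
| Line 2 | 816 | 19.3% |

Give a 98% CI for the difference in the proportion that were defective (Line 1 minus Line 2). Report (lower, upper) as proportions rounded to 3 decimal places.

(0.016, 0.136)

SE₁ = √(p̂₁(1−p̂₁)/n₁) = √(0.2690·0.7310/417) = 0.02172; SE₂ = √(0.1930·0.8070/816) = 0.01382.
Independent samples: SE of the difference = √(SE₁² + SE₂²) = √(0.0004717584 + 0.0001909924) = 0.02574.
z* for 98% confidence is 2.326, so the margin of error is 2.326 × 0.02574 = 0.05987.
Point estimate p̂₁ − p̂₂ = 0.2690 − 0.1930 = 0.0760.
0.0760 ± 0.05987 → (0.016, 0.136).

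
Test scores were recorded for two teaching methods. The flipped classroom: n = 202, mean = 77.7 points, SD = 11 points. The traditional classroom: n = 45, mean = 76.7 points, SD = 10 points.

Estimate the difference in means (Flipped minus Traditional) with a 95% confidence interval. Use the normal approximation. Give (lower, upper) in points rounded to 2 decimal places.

SE₁ = s₁/√n₁ = 11/√202 = 0.7740; SE₂ = 10/√45 = 1.4907.
Independent samples, unequal variances: SE_diff = √(SE₁² + SE₂²) = √(0.599076 + 2.22218649) = 1.6797.
z* = 1.960, so margin of error = 1.960 × 1.6797 = 3.2922.
Difference in means = 77.7 − 76.7 = 1.0000.
1.0000 ± 3.2922 → (-2.29, 4.29).

(-2.29, 4.29)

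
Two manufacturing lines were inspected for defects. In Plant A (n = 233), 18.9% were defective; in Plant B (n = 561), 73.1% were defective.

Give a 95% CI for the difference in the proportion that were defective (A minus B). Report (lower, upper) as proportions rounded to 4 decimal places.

SE₁ = √(p̂₁(1−p̂₁)/n₁) = √(0.1890·0.8110/233) = 0.02565; SE₂ = √(0.7310·0.2690/561) = 0.01872.
Independent samples: SE of the difference = √(SE₁² + SE₂²) = √(0.0006579225 + 0.0003504384) = 0.03175.
z* for 95% confidence is 1.960, so the margin of error is 1.960 × 0.03175 = 0.06223.
Point estimate p̂₁ − p̂₂ = 0.1890 − 0.7310 = -0.5420.
-0.5420 ± 0.06223 → (-0.6042, -0.4798).

(-0.6042, -0.4798)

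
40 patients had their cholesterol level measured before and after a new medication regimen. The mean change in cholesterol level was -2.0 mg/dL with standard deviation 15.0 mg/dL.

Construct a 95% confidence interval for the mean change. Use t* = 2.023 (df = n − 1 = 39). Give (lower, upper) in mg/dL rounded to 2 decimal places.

(-6.80, 2.80)

This is a matched-pairs design, so SE = s_d/√n = 15.0/√40 = 2.3717.
Margin = 2.023 × 2.3717 = 4.7979; the interval is -2.0 ± 4.7979 = (-6.80, 2.80).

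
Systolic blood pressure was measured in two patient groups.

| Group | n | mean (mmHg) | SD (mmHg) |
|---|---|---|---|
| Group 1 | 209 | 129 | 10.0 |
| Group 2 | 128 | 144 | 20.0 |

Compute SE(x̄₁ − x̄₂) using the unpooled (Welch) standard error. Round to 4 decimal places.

1.8983

SE₁ = s₁/√n₁ = 10.0/√209 = 0.6917; SE₂ = 20.0/√128 = 1.7678.
Independent samples, unequal variances: SE_diff = √(SE₁² + SE₂²) = √(0.47844889 + 3.12511684) = 1.8983.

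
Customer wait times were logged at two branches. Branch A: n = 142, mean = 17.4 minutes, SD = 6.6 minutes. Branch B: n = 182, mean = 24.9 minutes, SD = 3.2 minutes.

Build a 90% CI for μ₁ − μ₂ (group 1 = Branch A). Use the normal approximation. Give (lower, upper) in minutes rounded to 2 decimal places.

(-8.49, -6.51)

SE₁ = s₁/√n₁ = 6.6/√142 = 0.5539; SE₂ = 3.2/√182 = 0.2372.
Independent samples, unequal variances: SE_diff = √(SE₁² + SE₂²) = √(0.30680521 + 0.05626384) = 0.6026.
z* = 1.645, so margin of error = 1.645 × 0.6026 = 0.9913.
Difference in means = 17.4 − 24.9 = -7.5000.
-7.5000 ± 0.9913 → (-8.49, -6.51).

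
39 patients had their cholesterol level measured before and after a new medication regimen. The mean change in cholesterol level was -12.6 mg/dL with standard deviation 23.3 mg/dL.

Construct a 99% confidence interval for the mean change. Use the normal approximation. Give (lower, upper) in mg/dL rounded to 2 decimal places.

(-22.21, -2.99)

This is a matched-pairs design, so SE = s_d/√n = 23.3/√39 = 3.7310.
Margin = 2.576 × 3.7310 = 9.6111; the interval is -12.6 ± 9.6111 = (-22.21, -2.99).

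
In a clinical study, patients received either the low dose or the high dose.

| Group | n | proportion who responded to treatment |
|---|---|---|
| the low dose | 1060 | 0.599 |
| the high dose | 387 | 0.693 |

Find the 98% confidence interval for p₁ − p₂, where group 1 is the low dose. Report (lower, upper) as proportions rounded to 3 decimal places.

(-0.159, -0.029)

The two standard errors are √(0.5990×0.4010/1060) = 0.01505 and √(0.6930×0.3070/387) = 0.02345.
Because the samples are independent, SE_diff = √(0.01505² + 0.02345²) = 0.02786.
Using z* = 2.326 for 98%, ME = 2.326 × 0.02786 = 0.06480.
p̂₁ − p̂₂ = -0.0940; interval -0.0940 ± 0.06480 gives (-0.159, -0.029).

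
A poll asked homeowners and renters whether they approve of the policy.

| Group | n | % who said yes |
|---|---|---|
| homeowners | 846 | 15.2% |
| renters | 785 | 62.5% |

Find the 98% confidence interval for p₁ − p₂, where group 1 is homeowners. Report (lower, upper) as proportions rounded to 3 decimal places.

SE₁ = √(p̂₁(1−p̂₁)/n₁) = √(0.1520·0.8480/846) = 0.01234; SE₂ = √(0.6250·0.3750/785) = 0.01728.
Independent samples: SE of the difference = √(SE₁² + SE₂²) = √(0.0001522756 + 0.0002985984) = 0.02123.
z* for 98% confidence is 2.326, so the margin of error is 2.326 × 0.02123 = 0.04938.
Point estimate p̂₁ − p̂₂ = 0.1520 − 0.6250 = -0.4730.
-0.4730 ± 0.04938 → (-0.522, -0.424).

(-0.522, -0.424)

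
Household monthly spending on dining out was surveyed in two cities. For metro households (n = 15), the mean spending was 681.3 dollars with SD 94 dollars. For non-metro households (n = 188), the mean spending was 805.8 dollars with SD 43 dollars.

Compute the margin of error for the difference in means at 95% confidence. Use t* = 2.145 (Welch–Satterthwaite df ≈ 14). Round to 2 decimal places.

Per-group SEs: s₁/√n₁ = 94/√15 = 24.2707, s₂/√n₂ = 43/√188 = 3.1361.
Unpooled SE of the difference: √(589.06687849 + 9.83512321) = 24.4725.
Margin of error = t* · SE = 2.145 × 24.4725 = 52.4935.

52.49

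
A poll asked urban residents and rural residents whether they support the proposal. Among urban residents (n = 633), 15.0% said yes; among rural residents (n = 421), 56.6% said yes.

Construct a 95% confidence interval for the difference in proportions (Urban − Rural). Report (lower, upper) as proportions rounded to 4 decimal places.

Each SE is √(p̂(1−p̂)/n): √(0.1500·0.8500/633) = 0.01419 and √(0.5660·0.4340/421) = 0.02416.
SE(p̂₁ − p̂₂) = √(SE₁² + SE₂²) = √(0.0002013561 + 0.0005837056) = 0.02802, since the two samples are independent.
At 95% confidence z* = 1.960; margin = 1.960 × 0.02802 = 0.05492.
The difference is 0.1500 − 0.5660 = -0.4160, so the interval is -0.4160 ± 0.05492 = (-0.4709, -0.3611).

(-0.4709, -0.3611)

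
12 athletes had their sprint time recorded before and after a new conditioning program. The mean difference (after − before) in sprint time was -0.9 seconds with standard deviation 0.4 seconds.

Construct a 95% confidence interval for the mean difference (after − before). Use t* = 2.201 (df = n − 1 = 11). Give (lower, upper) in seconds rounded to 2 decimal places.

Paired design: SE = s_d/√n = 0.4/√12 = 0.1155.
t* = 2.201; margin of error = 2.201 × 0.1155 = 0.2542.
-0.9 ± 0.2542 → (-1.15, -0.65).

(-1.15, -0.65)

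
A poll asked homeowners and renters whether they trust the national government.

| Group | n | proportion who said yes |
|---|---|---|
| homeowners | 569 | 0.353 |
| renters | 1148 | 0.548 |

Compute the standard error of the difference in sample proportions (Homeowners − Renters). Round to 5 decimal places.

0.02484

The two standard errors are √(0.3530×0.6470/569) = 0.02003 and √(0.5480×0.4520/1148) = 0.01469.
Because the samples are independent, SE_diff = √(0.02003² + 0.01469²) = 0.02484.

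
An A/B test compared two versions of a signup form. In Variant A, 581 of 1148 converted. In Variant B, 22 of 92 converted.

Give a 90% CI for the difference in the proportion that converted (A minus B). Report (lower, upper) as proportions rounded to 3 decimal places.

(0.190, 0.344)

Sample proportions: 581/1148 = 0.5061, 22/92 = 0.2391.
Each SE is √(p̂(1−p̂)/n): √(0.5061·0.4939/1148) = 0.01476 and √(0.2391·0.7609/92) = 0.04447.
SE(p̂₁ − p̂₂) = √(SE₁² + SE₂²) = √(0.0002178576 + 0.0019775809) = 0.04686, since the two samples are independent.
At 90% confidence z* = 1.645; margin = 1.645 × 0.04686 = 0.07708.
The difference is 0.5061 − 0.2391 = 0.2670, so the interval is 0.2670 ± 0.07708 = (0.190, 0.344).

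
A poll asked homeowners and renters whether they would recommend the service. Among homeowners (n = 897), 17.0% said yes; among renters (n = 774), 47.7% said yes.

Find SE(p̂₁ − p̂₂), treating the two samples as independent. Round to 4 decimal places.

The two standard errors are √(0.1700×0.8300/897) = 0.01254 and √(0.4770×0.5230/774) = 0.01795.
Because the samples are independent, SE_diff = √(0.01254² + 0.01795²) = 0.02190.

0.0219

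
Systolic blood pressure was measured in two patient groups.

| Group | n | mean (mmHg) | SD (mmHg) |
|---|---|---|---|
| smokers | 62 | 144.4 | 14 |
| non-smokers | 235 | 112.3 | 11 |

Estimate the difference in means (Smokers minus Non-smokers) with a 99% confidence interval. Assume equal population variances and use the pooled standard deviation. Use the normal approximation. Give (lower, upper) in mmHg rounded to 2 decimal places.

s_p = √[((n₁−1)s₁² + (n₂−1)s₂²)/(n₁+n₂−2)] = √[(61·14² + 234·11²)/295] = 11.6837.
SE = 11.6837·√(1/62 + 1/235) = 1.6681.
With z* = 2.576, margin = 2.576 × 1.6681 = 4.2970.
x̄₁ − x̄₂ = 144.4 − 112.3 = 32.1000; interval 32.1000 ± 4.2970 = (27.80, 36.40).

(27.80, 36.40)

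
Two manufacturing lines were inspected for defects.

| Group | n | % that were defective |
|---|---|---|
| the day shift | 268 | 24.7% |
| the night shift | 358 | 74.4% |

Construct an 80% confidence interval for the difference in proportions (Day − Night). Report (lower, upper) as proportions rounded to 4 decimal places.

(-0.5419, -0.4521)

SE₁ = √(p̂₁(1−p̂₁)/n₁) = √(0.2470·0.7530/268) = 0.02634; SE₂ = √(0.7440·0.2560/358) = 0.02307.
Independent samples: SE of the difference = √(SE₁² + SE₂²) = √(0.0006937956 + 0.0005322249) = 0.03501.
z* for 80% confidence is 1.282, so the margin of error is 1.282 × 0.03501 = 0.04488.
Point estimate p̂₁ − p̂₂ = 0.2470 − 0.7440 = -0.4970.
-0.4970 ± 0.04488 → (-0.5419, -0.4521).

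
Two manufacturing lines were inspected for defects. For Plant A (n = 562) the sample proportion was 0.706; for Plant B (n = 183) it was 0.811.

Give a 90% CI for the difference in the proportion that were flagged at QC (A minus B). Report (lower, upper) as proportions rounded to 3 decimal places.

(-0.162, -0.048)

SE₁ = √(p̂₁(1−p̂₁)/n₁) = √(0.7060·0.2940/562) = 0.01922; SE₂ = √(0.8110·0.1890/183) = 0.02894.
Independent samples: SE of the difference = √(SE₁² + SE₂²) = √(0.0003694084 + 0.0008375236) = 0.03474.
z* for 90% confidence is 1.645, so the margin of error is 1.645 × 0.03474 = 0.05715.
Point estimate p̂₁ − p̂₂ = 0.7060 − 0.8110 = -0.1050.
-0.1050 ± 0.05715 → (-0.162, -0.048).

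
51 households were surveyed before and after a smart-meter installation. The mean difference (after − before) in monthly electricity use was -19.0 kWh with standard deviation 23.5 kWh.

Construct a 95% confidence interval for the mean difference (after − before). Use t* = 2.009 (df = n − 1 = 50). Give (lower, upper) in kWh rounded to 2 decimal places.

This is a matched-pairs design, so SE = s_d/√n = 23.5/√51 = 3.2907.
Margin = 2.009 × 3.2907 = 6.6110; the interval is -19.0 ± 6.6110 = (-25.61, -12.39).

(-25.61, -12.39)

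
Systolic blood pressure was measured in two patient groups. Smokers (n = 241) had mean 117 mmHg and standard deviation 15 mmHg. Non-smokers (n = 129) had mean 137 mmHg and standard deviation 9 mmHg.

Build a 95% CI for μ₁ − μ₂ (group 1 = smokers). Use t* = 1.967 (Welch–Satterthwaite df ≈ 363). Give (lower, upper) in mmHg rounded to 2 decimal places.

Standard errors of each mean: 15/√241 = 0.9662 and 9/√129 = 0.7924.
SE(x̄₁ − x̄₂) = √(0.9662² + 0.7924²) = 1.2496 for independent samples with unequal variances.
With t* = 1.967, the margin is 1.967 × 1.2496 = 2.4580.
x̄₁ − x̄₂ = 117 − 137 = -20.0000; the interval is -20.0000 ± 2.4580 = (-22.46, -17.54).

(-22.46, -17.54)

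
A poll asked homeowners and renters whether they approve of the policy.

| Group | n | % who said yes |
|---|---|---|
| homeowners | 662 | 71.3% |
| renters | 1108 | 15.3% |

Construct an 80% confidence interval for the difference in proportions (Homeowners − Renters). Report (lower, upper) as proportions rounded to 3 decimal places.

Each SE is √(p̂(1−p̂)/n): √(0.7130·0.2870/662) = 0.01758 and √(0.1530·0.8470/1108) = 0.01081.
SE(p̂₁ − p̂₂) = √(SE₁² + SE₂²) = √(0.0003090564 + 0.0001168561) = 0.02064, since the two samples are independent.
At 80% confidence z* = 1.282; margin = 1.282 × 0.02064 = 0.02646.
The difference is 0.7130 − 0.1530 = 0.5600, so the interval is 0.5600 ± 0.02646 = (0.534, 0.586).

(0.534, 0.586)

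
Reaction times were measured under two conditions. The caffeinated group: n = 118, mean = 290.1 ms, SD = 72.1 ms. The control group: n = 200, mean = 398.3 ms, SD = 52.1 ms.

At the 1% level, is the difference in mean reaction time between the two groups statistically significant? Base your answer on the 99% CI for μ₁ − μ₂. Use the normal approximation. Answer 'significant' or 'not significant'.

significant

SE₁ = s₁/√n₁ = 72.1/√118 = 6.6373; SE₂ = 52.1/√200 = 3.6840.
Independent samples, unequal variances: SE_diff = √(SE₁² + SE₂²) = √(44.05375129 + 13.571856) = 7.5912.
z* = 2.576, so margin of error = 2.576 × 7.5912 = 19.5549.
Difference in means = 290.1 − 398.3 = -108.2000.
-108.2000 ± 19.5549 → (-127.7549, -88.6451).
The interval (-127.7549, -88.6451) does not contain 0, so the difference is significant.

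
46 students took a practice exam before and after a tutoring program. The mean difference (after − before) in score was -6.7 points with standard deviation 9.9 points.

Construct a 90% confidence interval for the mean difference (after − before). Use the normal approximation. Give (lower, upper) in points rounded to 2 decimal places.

This is a matched-pairs design, so SE = s_d/√n = 9.9/√46 = 1.4597.
Margin = 1.645 × 1.4597 = 2.4012; the interval is -6.7 ± 2.4012 = (-9.10, -4.30).

(-9.10, -4.30)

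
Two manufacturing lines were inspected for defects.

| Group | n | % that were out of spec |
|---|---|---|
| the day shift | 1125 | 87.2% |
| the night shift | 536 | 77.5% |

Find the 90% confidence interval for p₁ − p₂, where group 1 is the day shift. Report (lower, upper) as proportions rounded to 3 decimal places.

(0.063, 0.131)

SE₁ = √(p̂₁(1−p̂₁)/n₁) = √(0.8720·0.1280/1125) = 0.00996; SE₂ = √(0.7750·0.2250/536) = 0.01804.
Independent samples: SE of the difference = √(SE₁² + SE₂²) = √(0.0000992016 + 0.0003254416) = 0.02061.
z* for 90% confidence is 1.645, so the margin of error is 1.645 × 0.02061 = 0.03390.
Point estimate p̂₁ − p̂₂ = 0.8720 − 0.7750 = 0.0970.
0.0970 ± 0.03390 → (0.063, 0.131).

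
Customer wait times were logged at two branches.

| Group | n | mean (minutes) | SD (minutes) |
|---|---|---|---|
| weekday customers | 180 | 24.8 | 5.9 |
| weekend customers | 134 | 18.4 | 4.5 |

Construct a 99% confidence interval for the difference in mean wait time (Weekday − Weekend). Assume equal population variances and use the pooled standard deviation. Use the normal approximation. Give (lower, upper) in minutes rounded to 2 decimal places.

(4.83, 7.97)

s_p = √[((n₁−1)s₁² + (n₂−1)s₂²)/(n₁+n₂−2)] = √[(179·5.9² + 133·4.5²)/312] = 5.3482.
SE = 5.3482·√(1/180 + 1/134) = 0.6102.
With z* = 2.576, margin = 2.576 × 0.6102 = 1.5719.
x̄₁ − x̄₂ = 24.8 − 18.4 = 6.4000; interval 6.4000 ± 1.5719 = (4.83, 7.97).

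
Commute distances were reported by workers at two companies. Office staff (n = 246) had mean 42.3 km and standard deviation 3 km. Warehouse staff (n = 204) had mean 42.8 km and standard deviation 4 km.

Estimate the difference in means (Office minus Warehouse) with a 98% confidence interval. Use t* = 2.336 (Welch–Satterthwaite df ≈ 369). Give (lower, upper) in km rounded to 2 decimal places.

(-1.29, 0.29)

Standard errors of each mean: 3/√246 = 0.1913 and 4/√204 = 0.2801.
SE(x̄₁ − x̄₂) = √(0.1913² + 0.2801²) = 0.3392 for independent samples with unequal variances.
With t* = 2.336, the margin is 2.336 × 0.3392 = 0.7924.
x̄₁ − x̄₂ = 42.3 − 42.8 = -0.5000; the interval is -0.5000 ± 0.7924 = (-1.29, 0.29).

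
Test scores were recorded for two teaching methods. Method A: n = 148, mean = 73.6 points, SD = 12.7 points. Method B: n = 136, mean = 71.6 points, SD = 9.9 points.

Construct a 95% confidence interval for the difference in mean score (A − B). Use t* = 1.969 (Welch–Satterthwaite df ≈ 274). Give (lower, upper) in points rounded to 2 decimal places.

(-0.65, 4.65)

Standard errors of each mean: 12.7/√148 = 1.0439 and 9.9/√136 = 0.8489.
SE(x̄₁ − x̄₂) = √(1.0439² + 0.8489²) = 1.3455 for independent samples with unequal variances.
With t* = 1.969, the margin is 1.969 × 1.3455 = 2.6493.
x̄₁ − x̄₂ = 73.6 − 71.6 = 2.0000; the interval is 2.0000 ± 2.6493 = (-0.65, 4.65).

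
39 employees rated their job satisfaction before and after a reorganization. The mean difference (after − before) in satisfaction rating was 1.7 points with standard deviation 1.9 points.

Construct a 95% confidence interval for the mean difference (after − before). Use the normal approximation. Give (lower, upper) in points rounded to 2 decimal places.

(1.10, 2.30)

Paired design: SE = s_d/√n = 1.9/√39 = 0.3042.
z* = 1.960; margin of error = 1.960 × 0.3042 = 0.5962.
1.7 ± 0.5962 → (1.10, 2.30).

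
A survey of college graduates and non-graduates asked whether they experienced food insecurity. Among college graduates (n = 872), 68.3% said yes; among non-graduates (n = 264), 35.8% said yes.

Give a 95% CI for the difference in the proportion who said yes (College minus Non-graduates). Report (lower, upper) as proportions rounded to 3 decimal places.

Each SE is √(p̂(1−p̂)/n): √(0.6830·0.3170/872) = 0.01576 and √(0.3580·0.6420/264) = 0.02951.
SE(p̂₁ − p̂₂) = √(SE₁² + SE₂²) = √(0.0002483776 + 0.0008708401) = 0.03345, since the two samples are independent.
At 95% confidence z* = 1.960; margin = 1.960 × 0.03345 = 0.06556.
The difference is 0.6830 − 0.3580 = 0.3250, so the interval is 0.3250 ± 0.06556 = (0.259, 0.391).

(0.259, 0.391)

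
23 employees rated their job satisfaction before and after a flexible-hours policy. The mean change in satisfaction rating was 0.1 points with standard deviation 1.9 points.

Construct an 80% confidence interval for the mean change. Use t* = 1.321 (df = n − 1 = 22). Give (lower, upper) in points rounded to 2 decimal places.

(-0.42, 0.62)

Paired design: SE = s_d/√n = 1.9/√23 = 0.3962.
t* = 1.321; margin of error = 1.321 × 0.3962 = 0.5234.
0.1 ± 0.5234 → (-0.42, 0.62).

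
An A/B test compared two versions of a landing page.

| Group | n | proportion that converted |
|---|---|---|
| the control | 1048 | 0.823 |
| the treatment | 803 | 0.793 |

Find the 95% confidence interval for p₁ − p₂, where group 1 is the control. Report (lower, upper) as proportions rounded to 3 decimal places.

The two standard errors are √(0.8230×0.1770/1048) = 0.01179 and √(0.7930×0.2070/803) = 0.01430.
Because the samples are independent, SE_diff = √(0.01179² + 0.01430²) = 0.01853.
Using z* = 1.960 for 95%, ME = 1.960 × 0.01853 = 0.03632.
p̂₁ − p̂₂ = 0.0300; interval 0.0300 ± 0.03632 gives (-0.006, 0.066).

(-0.006, 0.066)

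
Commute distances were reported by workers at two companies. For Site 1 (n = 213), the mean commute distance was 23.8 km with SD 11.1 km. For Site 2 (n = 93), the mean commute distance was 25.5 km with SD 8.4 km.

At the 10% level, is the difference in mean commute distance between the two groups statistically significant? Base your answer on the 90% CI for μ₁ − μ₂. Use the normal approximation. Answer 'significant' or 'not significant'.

Standard errors of each mean: 11.1/√213 = 0.7606 and 8.4/√93 = 0.8710.
SE(x̄₁ − x̄₂) = √(0.7606² + 0.8710²) = 1.1564 for independent samples with unequal variances.
With z* = 1.645, the margin is 1.645 × 1.1564 = 1.9023.
x̄₁ − x̄₂ = 23.8 − 25.5 = -1.7000; the interval is -1.7000 ± 1.9023 = (-3.6023, 0.2023).
The interval (-3.6023, 0.2023) contains 0, so the difference is not significant.

not significant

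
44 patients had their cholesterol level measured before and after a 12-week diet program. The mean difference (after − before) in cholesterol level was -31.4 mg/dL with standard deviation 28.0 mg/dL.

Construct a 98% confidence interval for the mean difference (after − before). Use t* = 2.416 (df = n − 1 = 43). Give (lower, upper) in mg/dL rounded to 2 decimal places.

This is a matched-pairs design, so SE = s_d/√n = 28.0/√44 = 4.2212.
Margin = 2.416 × 4.2212 = 10.1984; the interval is -31.4 ± 10.1984 = (-41.60, -21.20).

(-41.60, -21.20)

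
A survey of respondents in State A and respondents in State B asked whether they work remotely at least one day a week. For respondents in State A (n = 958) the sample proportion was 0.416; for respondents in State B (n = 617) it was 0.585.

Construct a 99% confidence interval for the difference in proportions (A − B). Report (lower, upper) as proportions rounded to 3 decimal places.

Each SE is √(p̂(1−p̂)/n): √(0.4160·0.5840/958) = 0.01592 and √(0.5850·0.4150/617) = 0.01984.
SE(p̂₁ − p̂₂) = √(SE₁² + SE₂²) = √(0.0002534464 + 0.0003936256) = 0.02544, since the two samples are independent.
At 99% confidence z* = 2.576; margin = 2.576 × 0.02544 = 0.06553.
The difference is 0.4160 − 0.5850 = -0.1690, so the interval is -0.1690 ± 0.06553 = (-0.235, -0.103).

(-0.235, -0.103)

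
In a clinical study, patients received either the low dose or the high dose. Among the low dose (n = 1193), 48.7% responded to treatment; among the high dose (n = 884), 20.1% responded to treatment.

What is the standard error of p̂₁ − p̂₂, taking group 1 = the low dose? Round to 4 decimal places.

0.0198

The two standard errors are √(0.4870×0.5130/1193) = 0.01447 and √(0.2010×0.7990/884) = 0.01348.
Because the samples are independent, SE_diff = √(0.01447² + 0.01348²) = 0.01978.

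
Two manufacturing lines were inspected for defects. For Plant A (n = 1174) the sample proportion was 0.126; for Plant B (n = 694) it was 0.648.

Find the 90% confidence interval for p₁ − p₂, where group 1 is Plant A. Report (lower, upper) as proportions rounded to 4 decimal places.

Each SE is √(p̂(1−p̂)/n): √(0.1260·0.8740/1174) = 0.00969 and √(0.6480·0.3520/694) = 0.01813.
SE(p̂₁ − p̂₂) = √(SE₁² + SE₂²) = √(0.0000938961 + 0.0003286969) = 0.02056, since the two samples are independent.
At 90% confidence z* = 1.645; margin = 1.645 × 0.02056 = 0.03382.
The difference is 0.1260 − 0.6480 = -0.5220, so the interval is -0.5220 ± 0.03382 = (-0.5558, -0.4882).

(-0.5558, -0.4882)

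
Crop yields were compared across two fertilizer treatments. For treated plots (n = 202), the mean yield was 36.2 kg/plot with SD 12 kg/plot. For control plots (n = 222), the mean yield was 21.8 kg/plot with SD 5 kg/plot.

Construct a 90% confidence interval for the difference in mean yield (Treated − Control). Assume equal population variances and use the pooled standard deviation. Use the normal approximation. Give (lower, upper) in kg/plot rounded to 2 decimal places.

(12.95, 15.85)

s_p = √[((n₁−1)s₁² + (n₂−1)s₂²)/(n₁+n₂−2)] = √[(201·12² + 221·5²)/422] = 9.0377.
SE = 9.0377·√(1/202 + 1/222) = 0.8788.
With z* = 1.645, margin = 1.645 × 0.8788 = 1.4456.
x̄₁ − x̄₂ = 36.2 − 21.8 = 14.4000; interval 14.4000 ± 1.4456 = (12.95, 15.85).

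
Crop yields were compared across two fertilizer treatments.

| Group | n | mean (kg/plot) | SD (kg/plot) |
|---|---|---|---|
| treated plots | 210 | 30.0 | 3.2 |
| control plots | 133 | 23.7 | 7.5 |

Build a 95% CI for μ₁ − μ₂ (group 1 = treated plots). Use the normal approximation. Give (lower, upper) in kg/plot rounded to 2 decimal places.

Standard errors of each mean: 3.2/√210 = 0.2208 and 7.5/√133 = 0.6503.
SE(x̄₁ − x̄₂) = √(0.2208² + 0.6503²) = 0.6868 for independent samples with unequal variances.
With z* = 1.960, the margin is 1.960 × 0.6868 = 1.3461.
x̄₁ − x̄₂ = 30.0 − 23.7 = 6.3000; the interval is 6.3000 ± 1.3461 = (4.95, 7.65).

(4.95, 7.65)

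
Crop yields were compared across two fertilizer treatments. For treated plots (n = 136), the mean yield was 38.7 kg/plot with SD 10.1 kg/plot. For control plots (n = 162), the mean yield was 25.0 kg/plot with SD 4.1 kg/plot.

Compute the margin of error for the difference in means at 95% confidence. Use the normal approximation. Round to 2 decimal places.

Standard errors of each mean: 10.1/√136 = 0.8661 and 4.1/√162 = 0.3221.
SE(x̄₁ − x̄₂) = √(0.8661² + 0.3221²) = 0.9241 for independent samples with unequal variances.
With z* = 1.960, the margin is 1.960 × 0.9241 = 1.8112.

1.81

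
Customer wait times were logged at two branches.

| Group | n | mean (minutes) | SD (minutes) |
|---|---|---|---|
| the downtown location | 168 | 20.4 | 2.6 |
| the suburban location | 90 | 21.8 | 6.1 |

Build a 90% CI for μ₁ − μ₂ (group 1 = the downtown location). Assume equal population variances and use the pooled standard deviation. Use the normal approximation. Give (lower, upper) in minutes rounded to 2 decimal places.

(-2.29, -0.51)

Pooled variance s_p² = [167·2.6² + 89·6.1²] / (168+90−2) = 17.3461, so s_p = 4.1649.
SE_diff = s_p·√(1/n₁ + 1/n₂) = 4.1649·√(1/168 + 1/90) = 0.5440.
z* = 1.645; margin = 1.645 × 0.5440 = 0.8949.
Difference = 20.4 − 21.8 = -1.4000.
-1.4000 ± 0.8949 → (-2.29, -0.51).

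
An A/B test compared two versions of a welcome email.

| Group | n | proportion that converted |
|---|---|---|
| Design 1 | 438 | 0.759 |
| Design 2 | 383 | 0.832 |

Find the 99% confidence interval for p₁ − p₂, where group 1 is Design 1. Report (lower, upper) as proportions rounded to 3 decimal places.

(-0.145, -0.001)

Each SE is √(p̂(1−p̂)/n): √(0.7590·0.2410/438) = 0.02044 and √(0.8320·0.1680/383) = 0.01910.
SE(p̂₁ − p̂₂) = √(SE₁² + SE₂²) = √(0.0004177936 + 0.00036481) = 0.02798, since the two samples are independent.
At 99% confidence z* = 2.576; margin = 2.576 × 0.02798 = 0.07208.
The difference is 0.7590 − 0.8320 = -0.0730, so the interval is -0.0730 ± 0.07208 = (-0.145, -0.001).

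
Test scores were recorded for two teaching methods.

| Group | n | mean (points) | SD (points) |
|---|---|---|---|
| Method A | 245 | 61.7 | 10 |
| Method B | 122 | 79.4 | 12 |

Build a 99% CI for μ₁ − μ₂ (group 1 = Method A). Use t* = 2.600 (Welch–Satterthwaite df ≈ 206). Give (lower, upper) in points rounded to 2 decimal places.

SE₁ = s₁/√n₁ = 10/√245 = 0.6389; SE₂ = 12/√122 = 1.0864.
Independent samples, unequal variances: SE_diff = √(SE₁² + SE₂²) = √(0.40819321 + 1.18026496) = 1.2603.
t* = 2.600, so margin of error = 2.600 × 1.2603 = 3.2768.
Difference in means = 61.7 − 79.4 = -17.7000.
-17.7000 ± 3.2768 → (-20.98, -14.42).

(-20.98, -14.42)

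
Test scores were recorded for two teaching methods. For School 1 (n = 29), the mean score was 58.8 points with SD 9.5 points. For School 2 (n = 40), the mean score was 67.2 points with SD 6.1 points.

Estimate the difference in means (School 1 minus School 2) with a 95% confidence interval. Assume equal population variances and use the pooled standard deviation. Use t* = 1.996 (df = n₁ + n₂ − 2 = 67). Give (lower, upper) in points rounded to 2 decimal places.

(-12.15, -4.65)

Pooled variance s_p² = [28·9.5² + 39·6.1²] / (29+40−2) = 59.3760, so s_p = 7.7056.
SE_diff = s_p·√(1/n₁ + 1/n₂) = 7.7056·√(1/29 + 1/40) = 1.8793.
t* = 1.996; margin = 1.996 × 1.8793 = 3.7511.
Difference = 58.8 − 67.2 = -8.4000.
-8.4000 ± 3.7511 → (-12.15, -4.65).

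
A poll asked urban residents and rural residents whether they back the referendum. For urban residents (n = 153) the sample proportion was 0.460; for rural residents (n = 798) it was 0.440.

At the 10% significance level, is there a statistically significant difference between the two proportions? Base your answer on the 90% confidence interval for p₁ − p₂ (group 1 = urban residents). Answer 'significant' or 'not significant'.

not significant

The two standard errors are √(0.4600×0.5400/153) = 0.04029 and √(0.4400×0.5600/798) = 0.01757.
Because the samples are independent, SE_diff = √(0.04029² + 0.01757²) = 0.04395.
Using z* = 1.645 for 90%, ME = 1.645 × 0.04395 = 0.07230.
p̂₁ − p̂₂ = 0.0200; interval 0.0200 ± 0.07230 gives (-0.05230, 0.09230).
The interval (-0.05230, 0.09230) contains 0, so the difference is not significant.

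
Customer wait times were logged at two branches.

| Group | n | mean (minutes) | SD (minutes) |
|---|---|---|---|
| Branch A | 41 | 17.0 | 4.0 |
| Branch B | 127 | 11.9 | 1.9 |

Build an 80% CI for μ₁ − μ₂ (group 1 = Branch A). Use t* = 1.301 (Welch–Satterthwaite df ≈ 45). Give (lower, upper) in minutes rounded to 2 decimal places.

(4.26, 5.94)

Per-group SEs: s₁/√n₁ = 4.0/√41 = 0.6247, s₂/√n₂ = 1.9/√127 = 0.1686.
Unpooled SE of the difference: √(0.39025009 + 0.02842596) = 0.6471.
Margin of error = t* · SE = 1.301 × 0.6471 = 0.8419.
x̄₁ − x̄₂ = 17.0 − 11.9 = 5.1000.
CI: 5.1000 ± 0.8419 = (4.26, 5.94).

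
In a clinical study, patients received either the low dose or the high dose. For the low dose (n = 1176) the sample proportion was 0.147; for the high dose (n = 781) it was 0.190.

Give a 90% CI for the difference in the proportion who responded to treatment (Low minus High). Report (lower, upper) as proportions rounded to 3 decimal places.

The two standard errors are √(0.1470×0.8530/1176) = 0.01033 and √(0.1900×0.8100/781) = 0.01404.
Because the samples are independent, SE_diff = √(0.01033² + 0.01404²) = 0.01743.
Using z* = 1.645 for 90%, ME = 1.645 × 0.01743 = 0.02867.
p̂₁ − p̂₂ = -0.0430; interval -0.0430 ± 0.02867 gives (-0.072, -0.014).

(-0.072, -0.014)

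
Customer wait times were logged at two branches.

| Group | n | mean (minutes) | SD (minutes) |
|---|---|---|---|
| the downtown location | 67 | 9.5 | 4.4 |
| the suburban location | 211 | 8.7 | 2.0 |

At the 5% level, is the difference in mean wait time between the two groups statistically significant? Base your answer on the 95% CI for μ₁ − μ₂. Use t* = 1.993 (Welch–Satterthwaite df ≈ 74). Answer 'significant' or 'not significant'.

not significant

SE₁ = s₁/√n₁ = 4.4/√67 = 0.5375; SE₂ = 2.0/√211 = 0.1377.
Independent samples, unequal variances: SE_diff = √(SE₁² + SE₂²) = √(0.28890625 + 0.01896129) = 0.5549.
t* = 1.993, so margin of error = 1.993 × 0.5549 = 1.1059.
Difference in means = 9.5 − 8.7 = 0.8000.
0.8000 ± 1.1059 → (-0.3059, 1.9059).
The interval (-0.3059, 1.9059) contains 0, so the difference is not significant.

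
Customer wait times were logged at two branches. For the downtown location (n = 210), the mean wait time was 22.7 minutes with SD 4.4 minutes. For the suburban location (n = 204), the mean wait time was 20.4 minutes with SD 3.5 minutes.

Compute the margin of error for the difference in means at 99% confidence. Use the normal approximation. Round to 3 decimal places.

1.005

SE₁ = s₁/√n₁ = 4.4/√210 = 0.3036; SE₂ = 3.5/√204 = 0.2450.
Independent samples, unequal variances: SE_diff = √(SE₁² + SE₂²) = √(0.09217296 + 0.060025) = 0.3901.
z* = 2.576, so margin of error = 2.576 × 0.3901 = 1.0049.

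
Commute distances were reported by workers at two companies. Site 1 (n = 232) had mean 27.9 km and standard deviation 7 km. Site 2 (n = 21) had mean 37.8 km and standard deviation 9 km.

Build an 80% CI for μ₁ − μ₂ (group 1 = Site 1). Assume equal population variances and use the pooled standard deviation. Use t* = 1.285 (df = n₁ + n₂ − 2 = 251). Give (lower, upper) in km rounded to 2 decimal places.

Pooled variance s_p² = [231·7² + 20·9²] / (232+21−2) = 51.5498, so s_p = 7.1798.
SE_diff = s_p·√(1/n₁ + 1/n₂) = 7.1798·√(1/232 + 1/21) = 1.6361.
t* = 1.285; margin = 1.285 × 1.6361 = 2.1024.
Difference = 27.9 − 37.8 = -9.9000.
-9.9000 ± 2.1024 → (-12.00, -7.80).

(-12.00, -7.80)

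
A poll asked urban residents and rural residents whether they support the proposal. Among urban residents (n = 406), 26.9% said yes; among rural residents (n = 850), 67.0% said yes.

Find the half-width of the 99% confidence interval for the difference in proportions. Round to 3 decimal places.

Each SE is √(p̂(1−p̂)/n): √(0.2690·0.7310/406) = 0.02201 and √(0.6700·0.3300/850) = 0.01613.
SE(p̂₁ − p̂₂) = √(SE₁² + SE₂²) = √(0.0004844401 + 0.0002601769) = 0.02729, since the two samples are independent.
At 99% confidence z* = 2.576; margin = 2.576 × 0.02729 = 0.07030.

0.070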